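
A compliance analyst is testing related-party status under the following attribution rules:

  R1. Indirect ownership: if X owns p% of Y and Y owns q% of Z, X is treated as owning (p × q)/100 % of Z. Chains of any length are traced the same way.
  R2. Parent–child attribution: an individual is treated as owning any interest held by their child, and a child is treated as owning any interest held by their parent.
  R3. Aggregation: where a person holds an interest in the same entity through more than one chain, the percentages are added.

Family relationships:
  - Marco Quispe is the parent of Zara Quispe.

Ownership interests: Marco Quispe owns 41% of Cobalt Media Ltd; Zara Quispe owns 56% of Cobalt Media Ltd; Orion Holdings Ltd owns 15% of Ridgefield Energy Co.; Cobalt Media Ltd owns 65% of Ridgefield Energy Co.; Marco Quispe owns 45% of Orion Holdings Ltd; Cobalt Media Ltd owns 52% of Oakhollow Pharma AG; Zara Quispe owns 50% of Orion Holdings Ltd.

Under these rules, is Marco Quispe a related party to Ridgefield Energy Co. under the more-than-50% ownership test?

Yes

By parent–child attribution (R2), Marco Quispe is treated as also owning Zara Quispe's interest in Cobalt Media Ltd, giving 41% + 56% = 97%.
By parent–child attribution (R2), Marco Quispe is treated as also owning Zara Quispe's interest in Orion Holdings Ltd, giving 45% + 50% = 95%.
Chain via Cobalt Media Ltd (R1): 97% × 65% = 63.05% of Ridgefield Energy Co.
Chain via Orion Holdings Ltd (R1): 95% × 15% = 14.25% of Ridgefield Energy Co.
Aggregating (R3): 63.05% + 14.25% = 77.3%.
77.3% exceeds the 50% threshold, so Marco is a related party to Ridgefield Energy Co.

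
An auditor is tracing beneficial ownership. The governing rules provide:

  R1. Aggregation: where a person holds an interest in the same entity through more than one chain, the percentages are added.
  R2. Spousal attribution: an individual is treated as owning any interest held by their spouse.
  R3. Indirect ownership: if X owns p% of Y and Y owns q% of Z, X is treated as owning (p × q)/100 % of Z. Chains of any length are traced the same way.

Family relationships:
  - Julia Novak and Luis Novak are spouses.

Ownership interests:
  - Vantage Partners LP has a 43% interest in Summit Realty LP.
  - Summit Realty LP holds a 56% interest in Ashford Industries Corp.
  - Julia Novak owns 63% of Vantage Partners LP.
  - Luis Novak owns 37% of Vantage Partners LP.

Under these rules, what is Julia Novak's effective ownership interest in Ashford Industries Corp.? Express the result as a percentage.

24.08%

By spousal attribution (R2), Julia Novak is treated as also owning Luis Novak's interest in Vantage Partners LP, giving 63% + 37% = 100%.
Chain via Vantage Partners LP → Summit Realty LP (R3): 100% × 43% × 56% = 24.08% of Ashford Industries Corp.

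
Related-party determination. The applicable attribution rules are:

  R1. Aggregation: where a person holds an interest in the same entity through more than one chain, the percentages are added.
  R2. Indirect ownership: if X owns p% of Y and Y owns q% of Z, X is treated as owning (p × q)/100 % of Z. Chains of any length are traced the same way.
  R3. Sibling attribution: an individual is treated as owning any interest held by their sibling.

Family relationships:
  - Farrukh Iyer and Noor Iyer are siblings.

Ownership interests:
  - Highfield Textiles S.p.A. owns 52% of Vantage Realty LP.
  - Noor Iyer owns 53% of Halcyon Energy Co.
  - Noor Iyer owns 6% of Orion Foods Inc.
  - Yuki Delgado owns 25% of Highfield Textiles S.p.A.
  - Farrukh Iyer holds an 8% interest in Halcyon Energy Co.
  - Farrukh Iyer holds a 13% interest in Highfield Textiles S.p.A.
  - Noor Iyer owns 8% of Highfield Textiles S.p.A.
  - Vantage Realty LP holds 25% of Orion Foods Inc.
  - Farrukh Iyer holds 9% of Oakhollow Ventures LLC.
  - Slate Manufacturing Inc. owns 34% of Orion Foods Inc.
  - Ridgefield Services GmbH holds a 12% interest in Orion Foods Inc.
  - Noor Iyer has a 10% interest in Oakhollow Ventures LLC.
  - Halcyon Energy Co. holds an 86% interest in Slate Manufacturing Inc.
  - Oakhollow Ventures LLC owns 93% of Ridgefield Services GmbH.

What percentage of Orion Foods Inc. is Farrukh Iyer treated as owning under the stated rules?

By sibling attribution (R3), Farrukh Iyer is treated as also owning Noor Iyer's interest in Oakhollow Ventures LLC, giving 9% + 10% = 19%.
By sibling attribution (R3), Farrukh Iyer is treated as also owning Noor Iyer's interest in Highfield Textiles S.p.A, giving 13% + 8% = 21%.
By sibling attribution (R3), Farrukh Iyer is treated as also owning Noor Iyer's interest in Halcyon Energy Co, giving 8% + 53% = 61%.
By sibling attribution (R3), Farrukh Iyer is treated as owning Noor Iyer's 6% interest in Orion Foods Inc.
Chain via Oakhollow Ventures LLC → Ridgefield Services GmbH (R2): 19% × 93% × 12% = 2.1204% of Orion Foods Inc.
Chain via Highfield Textiles S.p.A. → Vantage Realty LP (R2): 21% × 52% × 25% = 2.73% of Orion Foods Inc.
Chain via Halcyon Energy Co. → Slate Manufacturing Inc. (R2): 61% × 86% × 34% = 17.8364% of Orion Foods Inc.
Direct interest in Orion Foods Inc: 6%.
Aggregating (R1): 2.1204% + 2.73% + 17.8364% + 6% = 28.6868%.

28.6868%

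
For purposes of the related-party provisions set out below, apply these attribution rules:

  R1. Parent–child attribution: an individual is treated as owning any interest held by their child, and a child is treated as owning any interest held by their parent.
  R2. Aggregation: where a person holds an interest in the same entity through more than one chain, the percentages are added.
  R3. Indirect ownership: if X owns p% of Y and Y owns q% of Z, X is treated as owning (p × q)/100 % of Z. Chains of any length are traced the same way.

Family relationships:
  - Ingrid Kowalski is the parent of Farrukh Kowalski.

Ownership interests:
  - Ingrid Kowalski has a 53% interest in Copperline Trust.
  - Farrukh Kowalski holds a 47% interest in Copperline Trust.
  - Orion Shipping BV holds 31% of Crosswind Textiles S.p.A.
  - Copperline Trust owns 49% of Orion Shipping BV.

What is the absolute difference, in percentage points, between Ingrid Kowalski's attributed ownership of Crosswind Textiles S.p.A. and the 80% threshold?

64.81

By parent–child attribution (R1), Ingrid Kowalski is treated as also owning Farrukh Kowalski's interest in Copperline Trust, giving 53% + 47% = 100%.
Chain via Copperline Trust → Orion Shipping BV (R3): 100% × 49% × 31% = 15.19% of Crosswind Textiles S.p.A.
15.19% falls short of the 80% threshold by 64.81 percentage points.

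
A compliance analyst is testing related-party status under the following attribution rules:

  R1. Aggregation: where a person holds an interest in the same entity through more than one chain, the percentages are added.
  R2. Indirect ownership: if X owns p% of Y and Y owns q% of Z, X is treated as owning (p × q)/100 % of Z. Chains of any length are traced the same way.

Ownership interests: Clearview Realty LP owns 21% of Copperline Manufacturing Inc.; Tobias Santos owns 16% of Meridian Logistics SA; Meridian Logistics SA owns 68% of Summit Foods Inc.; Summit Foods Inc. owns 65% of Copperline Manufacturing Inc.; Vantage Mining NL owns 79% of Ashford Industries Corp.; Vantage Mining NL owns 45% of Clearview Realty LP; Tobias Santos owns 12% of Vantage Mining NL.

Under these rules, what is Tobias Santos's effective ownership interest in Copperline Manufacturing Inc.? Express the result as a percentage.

Chain via Meridian Logistics SA → Summit Foods Inc. (R2): 16% × 68% × 65% = 7.072% of Copperline Manufacturing Inc.
Chain via Vantage Mining NL → Clearview Realty LP (R2): 12% × 45% × 21% = 1.134% of Copperline Manufacturing Inc.
Aggregating (R1): 7.072% + 1.134% = 8.206%.

8.206%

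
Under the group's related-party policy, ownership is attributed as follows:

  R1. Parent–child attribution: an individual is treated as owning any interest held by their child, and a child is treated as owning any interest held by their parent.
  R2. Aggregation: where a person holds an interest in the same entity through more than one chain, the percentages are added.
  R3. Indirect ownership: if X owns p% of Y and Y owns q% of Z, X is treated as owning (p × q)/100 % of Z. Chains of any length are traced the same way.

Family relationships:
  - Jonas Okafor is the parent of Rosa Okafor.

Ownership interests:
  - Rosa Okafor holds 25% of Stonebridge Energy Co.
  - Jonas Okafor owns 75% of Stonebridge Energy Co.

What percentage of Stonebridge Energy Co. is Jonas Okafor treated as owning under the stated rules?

By parent–child attribution (R1), Jonas Okafor is treated as also owning Rosa Okafor's interest in Stonebridge Energy Co, giving 75% + 25% = 100%.
Direct interest in Stonebridge Energy Co: 100%.

100%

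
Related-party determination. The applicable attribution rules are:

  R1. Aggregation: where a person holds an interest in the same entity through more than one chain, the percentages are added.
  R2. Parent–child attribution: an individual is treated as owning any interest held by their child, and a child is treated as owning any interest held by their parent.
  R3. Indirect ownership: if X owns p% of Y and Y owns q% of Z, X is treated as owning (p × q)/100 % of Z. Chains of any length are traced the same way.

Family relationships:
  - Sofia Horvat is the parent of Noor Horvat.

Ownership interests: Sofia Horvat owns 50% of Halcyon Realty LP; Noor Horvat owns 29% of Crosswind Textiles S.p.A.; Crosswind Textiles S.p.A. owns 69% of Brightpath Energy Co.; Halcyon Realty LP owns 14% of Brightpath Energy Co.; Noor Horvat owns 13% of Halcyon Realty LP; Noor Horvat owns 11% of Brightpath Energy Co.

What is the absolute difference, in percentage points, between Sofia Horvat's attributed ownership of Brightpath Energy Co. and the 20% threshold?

By parent–child attribution (R2), Sofia Horvat is treated as also owning Noor Horvat's interest in Halcyon Realty LP, giving 50% + 13% = 63%.
By parent–child attribution (R2), Sofia Horvat is treated as owning Noor Horvat's 29% interest in Crosswind Textiles S.p.A.
By parent–child attribution (R2), Sofia Horvat is treated as owning Noor Horvat's 11% interest in Brightpath Energy Co.
Chain via Halcyon Realty LP (R3): 63% × 14% = 8.82% of Brightpath Energy Co.
Chain via Crosswind Textiles S.p.A. (R3): 29% × 69% = 20.01% of Brightpath Energy Co.
Direct interest in Brightpath Energy Co: 11%.
Aggregating (R1): 8.82% + 20.01% + 11% = 39.83%.
39.83% exceeds the 20% threshold by 19.83 percentage points.

19.83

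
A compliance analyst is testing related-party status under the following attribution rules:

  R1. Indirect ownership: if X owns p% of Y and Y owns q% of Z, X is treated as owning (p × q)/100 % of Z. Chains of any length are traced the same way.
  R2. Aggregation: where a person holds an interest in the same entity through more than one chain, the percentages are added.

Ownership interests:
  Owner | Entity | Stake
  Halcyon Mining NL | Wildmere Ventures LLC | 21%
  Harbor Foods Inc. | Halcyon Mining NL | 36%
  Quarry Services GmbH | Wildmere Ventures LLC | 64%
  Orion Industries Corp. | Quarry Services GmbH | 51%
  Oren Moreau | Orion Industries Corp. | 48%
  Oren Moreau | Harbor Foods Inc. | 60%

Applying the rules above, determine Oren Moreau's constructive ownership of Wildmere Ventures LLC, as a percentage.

Chain via Orion Industries Corp. → Quarry Services GmbH (R1): 48% × 51% × 64% = 15.6672% of Wildmere Ventures LLC.
Chain via Harbor Foods Inc. → Halcyon Mining NL (R1): 60% × 36% × 21% = 4.536% of Wildmere Ventures LLC.
Aggregating (R2): 15.6672% + 4.536% = 20.2032%.

20.2032%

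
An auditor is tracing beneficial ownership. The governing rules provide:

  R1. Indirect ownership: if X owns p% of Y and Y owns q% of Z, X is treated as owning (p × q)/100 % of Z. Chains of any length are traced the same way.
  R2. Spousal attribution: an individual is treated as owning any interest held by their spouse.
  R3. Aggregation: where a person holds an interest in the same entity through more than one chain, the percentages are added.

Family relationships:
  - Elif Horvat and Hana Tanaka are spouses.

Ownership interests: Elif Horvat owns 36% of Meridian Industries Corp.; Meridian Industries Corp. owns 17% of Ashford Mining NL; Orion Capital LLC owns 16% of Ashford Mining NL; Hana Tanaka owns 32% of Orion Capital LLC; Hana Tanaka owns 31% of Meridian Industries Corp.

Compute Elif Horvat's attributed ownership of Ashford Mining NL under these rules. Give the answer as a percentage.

By spousal attribution (R2), Elif Horvat is treated as also owning Hana Tanaka's interest in Meridian Industries Corp, giving 36% + 31% = 67%.
By spousal attribution (R2), Elif Horvat is treated as owning Hana Tanaka's 32% interest in Orion Capital LLC.
Chain via Meridian Industries Corp. (R1): 67% × 17% = 11.39% of Ashford Mining NL.
Chain via Orion Capital LLC (R1): 32% × 16% = 5.12% of Ashford Mining NL.
Aggregating (R3): 11.39% + 5.12% = 16.51%.

16.51%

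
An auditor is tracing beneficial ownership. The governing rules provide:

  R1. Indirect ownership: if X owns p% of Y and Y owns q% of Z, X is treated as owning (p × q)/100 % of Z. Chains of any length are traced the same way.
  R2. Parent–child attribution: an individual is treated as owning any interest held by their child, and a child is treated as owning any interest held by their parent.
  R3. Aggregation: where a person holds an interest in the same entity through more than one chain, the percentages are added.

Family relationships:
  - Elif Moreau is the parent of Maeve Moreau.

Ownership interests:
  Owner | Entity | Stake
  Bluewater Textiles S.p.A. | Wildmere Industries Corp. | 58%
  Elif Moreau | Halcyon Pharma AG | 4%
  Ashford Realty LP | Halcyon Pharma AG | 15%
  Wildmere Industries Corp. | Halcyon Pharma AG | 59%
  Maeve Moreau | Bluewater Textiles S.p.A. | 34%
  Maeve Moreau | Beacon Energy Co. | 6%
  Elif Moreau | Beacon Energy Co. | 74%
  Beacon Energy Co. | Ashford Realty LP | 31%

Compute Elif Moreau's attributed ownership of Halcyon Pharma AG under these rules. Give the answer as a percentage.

19.3548%

By parent–child attribution (R2), Elif Moreau is treated as also owning Maeve Moreau's interest in Beacon Energy Co, giving 74% + 6% = 80%.
By parent–child attribution (R2), Elif Moreau is treated as owning Maeve Moreau's 34% interest in Bluewater Textiles S.p.A.
Chain via Beacon Energy Co. → Ashford Realty LP (R1): 80% × 31% × 15% = 3.72% of Halcyon Pharma AG.
Direct interest in Halcyon Pharma AG: 4%.
Chain via Bluewater Textiles S.p.A. → Wildmere Industries Corp. (R1): 34% × 58% × 59% = 11.6348% of Halcyon Pharma AG.
Aggregating (R3): 3.72% + 4% + 11.6348% = 19.3548%.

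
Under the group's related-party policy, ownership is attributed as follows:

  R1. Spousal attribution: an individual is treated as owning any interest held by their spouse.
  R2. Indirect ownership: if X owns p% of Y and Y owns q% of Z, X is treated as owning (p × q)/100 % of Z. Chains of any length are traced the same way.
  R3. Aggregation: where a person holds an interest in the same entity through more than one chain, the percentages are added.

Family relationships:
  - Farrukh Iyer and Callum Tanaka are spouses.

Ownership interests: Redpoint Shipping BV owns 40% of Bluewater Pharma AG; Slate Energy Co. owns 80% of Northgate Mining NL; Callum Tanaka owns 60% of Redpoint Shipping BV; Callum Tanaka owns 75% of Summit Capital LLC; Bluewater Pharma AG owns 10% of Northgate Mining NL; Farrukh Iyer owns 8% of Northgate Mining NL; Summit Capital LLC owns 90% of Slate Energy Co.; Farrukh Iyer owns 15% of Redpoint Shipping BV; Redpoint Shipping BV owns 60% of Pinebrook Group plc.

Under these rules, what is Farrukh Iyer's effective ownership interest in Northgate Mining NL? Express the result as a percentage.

65%

By spousal attribution (R1), Farrukh Iyer is treated as also owning Callum Tanaka's interest in Redpoint Shipping BV, giving 15% + 60% = 75%.
By spousal attribution (R1), Farrukh Iyer is treated as owning Callum Tanaka's 75% interest in Summit Capital LLC.
Chain via Redpoint Shipping BV → Bluewater Pharma AG (R2): 75% × 40% × 10% = 3% of Northgate Mining NL.
Direct interest in Northgate Mining NL: 8%.
Chain via Summit Capital LLC → Slate Energy Co. (R2): 75% × 90% × 80% = 54% of Northgate Mining NL.
Aggregating (R3): 3% + 8% + 54% = 65%.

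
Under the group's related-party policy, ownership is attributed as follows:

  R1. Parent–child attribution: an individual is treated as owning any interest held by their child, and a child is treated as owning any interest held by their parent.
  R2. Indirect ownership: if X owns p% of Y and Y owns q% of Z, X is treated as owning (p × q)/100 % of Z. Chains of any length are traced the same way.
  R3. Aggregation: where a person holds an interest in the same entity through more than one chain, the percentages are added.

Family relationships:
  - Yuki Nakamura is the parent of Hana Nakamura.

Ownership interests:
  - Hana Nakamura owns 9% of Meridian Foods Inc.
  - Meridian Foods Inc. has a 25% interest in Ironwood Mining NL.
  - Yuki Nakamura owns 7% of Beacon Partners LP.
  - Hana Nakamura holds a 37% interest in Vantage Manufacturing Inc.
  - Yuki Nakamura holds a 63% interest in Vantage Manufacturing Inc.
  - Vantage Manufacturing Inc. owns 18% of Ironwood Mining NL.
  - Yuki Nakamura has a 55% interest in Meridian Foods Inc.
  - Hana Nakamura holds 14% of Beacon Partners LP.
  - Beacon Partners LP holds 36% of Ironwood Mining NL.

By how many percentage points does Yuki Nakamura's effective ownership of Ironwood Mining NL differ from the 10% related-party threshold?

31.56

By parent–child attribution (R1), Yuki Nakamura is treated as also owning Hana Nakamura's interest in Meridian Foods Inc, giving 55% + 9% = 64%.
By parent–child attribution (R1), Yuki Nakamura is treated as also owning Hana Nakamura's interest in Vantage Manufacturing Inc, giving 63% + 37% = 100%.
By parent–child attribution (R1), Yuki Nakamura is treated as also owning Hana Nakamura's interest in Beacon Partners LP, giving 7% + 14% = 21%.
Chain via Meridian Foods Inc. (R2): 64% × 25% = 16% of Ironwood Mining NL.
Chain via Vantage Manufacturing Inc. (R2): 100% × 18% = 18% of Ironwood Mining NL.
Chain via Beacon Partners LP (R2): 21% × 36% = 7.56% of Ironwood Mining NL.
Aggregating (R3): 16% + 18% + 7.56% = 41.56%.
41.56% exceeds the 10% threshold by 31.56 percentage points.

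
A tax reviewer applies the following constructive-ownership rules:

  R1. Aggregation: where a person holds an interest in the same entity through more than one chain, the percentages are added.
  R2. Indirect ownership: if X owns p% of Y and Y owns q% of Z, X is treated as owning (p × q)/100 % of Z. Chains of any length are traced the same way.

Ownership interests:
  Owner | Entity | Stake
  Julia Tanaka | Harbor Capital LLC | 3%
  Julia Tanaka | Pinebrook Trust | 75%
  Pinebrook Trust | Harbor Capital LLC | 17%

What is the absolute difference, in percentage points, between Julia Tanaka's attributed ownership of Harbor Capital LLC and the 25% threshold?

Chain via Pinebrook Trust (R2): 75% × 17% = 12.75% of Harbor Capital LLC.
Direct interest in Harbor Capital LLC: 3%.
Aggregating (R1): 12.75% + 3% = 15.75%.
15.75% falls short of the 25% threshold by 9.25 percentage points.

9.25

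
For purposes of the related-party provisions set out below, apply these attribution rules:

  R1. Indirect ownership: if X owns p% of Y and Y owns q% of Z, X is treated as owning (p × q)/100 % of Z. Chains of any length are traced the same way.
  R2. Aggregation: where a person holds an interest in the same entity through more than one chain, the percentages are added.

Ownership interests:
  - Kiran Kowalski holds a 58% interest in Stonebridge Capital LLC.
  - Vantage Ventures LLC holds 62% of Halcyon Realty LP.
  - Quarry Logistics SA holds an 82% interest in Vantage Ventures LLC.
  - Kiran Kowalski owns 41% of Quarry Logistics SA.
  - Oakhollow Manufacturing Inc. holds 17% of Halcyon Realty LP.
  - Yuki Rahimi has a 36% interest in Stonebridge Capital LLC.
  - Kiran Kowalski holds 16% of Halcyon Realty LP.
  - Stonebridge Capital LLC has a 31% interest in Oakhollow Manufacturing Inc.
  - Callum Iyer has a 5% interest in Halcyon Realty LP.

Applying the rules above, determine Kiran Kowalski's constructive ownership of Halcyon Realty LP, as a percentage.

Chain via Stonebridge Capital LLC → Oakhollow Manufacturing Inc. (R1): 58% × 31% × 17% = 3.0566% of Halcyon Realty LP.
Chain via Quarry Logistics SA → Vantage Ventures LLC (R1): 41% × 82% × 62% = 20.8444% of Halcyon Realty LP.
Direct interest in Halcyon Realty LP: 16%.
Aggregating (R2): 3.0566% + 20.8444% + 16% = 39.901%.

39.901%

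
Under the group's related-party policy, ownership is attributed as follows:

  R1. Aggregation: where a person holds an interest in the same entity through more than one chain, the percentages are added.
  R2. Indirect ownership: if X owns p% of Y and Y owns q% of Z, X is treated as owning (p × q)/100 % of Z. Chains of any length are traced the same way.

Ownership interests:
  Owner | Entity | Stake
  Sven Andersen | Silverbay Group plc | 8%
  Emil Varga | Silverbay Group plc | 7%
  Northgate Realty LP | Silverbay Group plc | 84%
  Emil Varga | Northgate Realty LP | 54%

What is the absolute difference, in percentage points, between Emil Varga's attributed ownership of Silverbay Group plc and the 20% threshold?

Chain via Northgate Realty LP (R2): 54% × 84% = 45.36% of Silverbay Group plc.
Direct interest in Silverbay Group plc: 7%.
Aggregating (R1): 45.36% + 7% = 52.36%.
52.36% exceeds the 20% threshold by 32.36 percentage points.

32.36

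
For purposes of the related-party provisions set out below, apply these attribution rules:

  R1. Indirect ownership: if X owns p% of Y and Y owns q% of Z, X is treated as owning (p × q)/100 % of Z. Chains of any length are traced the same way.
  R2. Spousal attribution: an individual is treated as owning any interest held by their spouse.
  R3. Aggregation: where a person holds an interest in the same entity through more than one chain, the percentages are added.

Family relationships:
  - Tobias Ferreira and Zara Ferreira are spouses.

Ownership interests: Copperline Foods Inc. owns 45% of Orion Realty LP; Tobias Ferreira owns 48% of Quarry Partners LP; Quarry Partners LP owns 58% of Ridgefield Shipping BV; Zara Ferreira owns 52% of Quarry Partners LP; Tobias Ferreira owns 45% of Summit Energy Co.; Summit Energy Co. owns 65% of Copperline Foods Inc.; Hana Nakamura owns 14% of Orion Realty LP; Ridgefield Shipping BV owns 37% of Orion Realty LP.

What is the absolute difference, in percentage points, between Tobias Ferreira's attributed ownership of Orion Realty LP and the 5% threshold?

By spousal attribution (R2), Tobias Ferreira is treated as also owning Zara Ferreira's interest in Quarry Partners LP, giving 48% + 52% = 100%.
Chain via Quarry Partners LP → Ridgefield Shipping BV (R1): 100% × 58% × 37% = 21.46% of Orion Realty LP.
Chain via Summit Energy Co. → Copperline Foods Inc. (R1): 45% × 65% × 45% = 13.1625% of Orion Realty LP.
Aggregating (R3): 21.46% + 13.1625% = 34.6225%.
34.6225% exceeds the 5% threshold by 29.6225 percentage points.

29.6225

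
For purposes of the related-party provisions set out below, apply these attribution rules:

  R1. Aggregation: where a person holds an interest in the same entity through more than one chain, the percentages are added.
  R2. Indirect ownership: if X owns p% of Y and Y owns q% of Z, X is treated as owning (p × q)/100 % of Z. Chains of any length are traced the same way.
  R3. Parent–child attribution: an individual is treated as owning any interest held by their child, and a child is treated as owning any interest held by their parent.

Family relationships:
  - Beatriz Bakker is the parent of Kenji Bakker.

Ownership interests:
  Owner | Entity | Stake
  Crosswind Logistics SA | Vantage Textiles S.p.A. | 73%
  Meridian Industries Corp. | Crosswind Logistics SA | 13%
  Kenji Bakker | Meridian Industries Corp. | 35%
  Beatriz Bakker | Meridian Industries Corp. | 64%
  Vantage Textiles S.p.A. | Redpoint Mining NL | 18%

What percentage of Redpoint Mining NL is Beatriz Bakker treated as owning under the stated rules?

1.691118%

By parent–child attribution (R3), Beatriz Bakker is treated as also owning Kenji Bakker's interest in Meridian Industries Corp, giving 64% + 35% = 99%.
Chain via Meridian Industries Corp. → Crosswind Logistics SA → Vantage Textiles S.p.A. (R2): 99% × 13% × 73% × 18% = 1.691118% of Redpoint Mining NL.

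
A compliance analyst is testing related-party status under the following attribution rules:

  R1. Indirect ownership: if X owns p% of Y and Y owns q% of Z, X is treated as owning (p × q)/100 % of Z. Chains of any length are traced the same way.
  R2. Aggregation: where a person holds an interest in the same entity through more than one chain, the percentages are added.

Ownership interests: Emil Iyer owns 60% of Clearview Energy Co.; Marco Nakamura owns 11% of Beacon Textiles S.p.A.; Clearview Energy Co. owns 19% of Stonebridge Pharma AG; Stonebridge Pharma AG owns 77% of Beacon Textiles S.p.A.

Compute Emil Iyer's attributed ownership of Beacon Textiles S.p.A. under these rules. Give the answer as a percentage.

Chain via Clearview Energy Co. → Stonebridge Pharma AG (R1): 60% × 19% × 77% = 8.778% of Beacon Textiles S.p.A.

8.778%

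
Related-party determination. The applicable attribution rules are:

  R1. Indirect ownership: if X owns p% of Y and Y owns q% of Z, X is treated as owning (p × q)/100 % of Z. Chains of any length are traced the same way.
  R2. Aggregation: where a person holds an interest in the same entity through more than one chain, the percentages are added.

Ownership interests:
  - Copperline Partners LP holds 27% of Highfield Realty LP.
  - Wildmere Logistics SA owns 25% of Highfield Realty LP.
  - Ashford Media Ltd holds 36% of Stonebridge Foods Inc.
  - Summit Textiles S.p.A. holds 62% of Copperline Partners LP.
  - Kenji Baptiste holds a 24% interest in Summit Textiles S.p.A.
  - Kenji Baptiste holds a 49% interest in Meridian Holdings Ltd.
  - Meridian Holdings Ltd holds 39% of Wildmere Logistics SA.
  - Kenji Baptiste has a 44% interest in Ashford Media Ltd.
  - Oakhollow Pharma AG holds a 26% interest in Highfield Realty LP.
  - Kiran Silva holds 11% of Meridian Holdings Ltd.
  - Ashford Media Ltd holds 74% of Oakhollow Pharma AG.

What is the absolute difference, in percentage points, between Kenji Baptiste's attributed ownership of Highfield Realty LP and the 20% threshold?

2.7393

Chain via Meridian Holdings Ltd → Wildmere Logistics SA (R1): 49% × 39% × 25% = 4.7775% of Highfield Realty LP.
Chain via Summit Textiles S.p.A. → Copperline Partners LP (R1): 24% × 62% × 27% = 4.0176% of Highfield Realty LP.
Chain via Ashford Media Ltd → Oakhollow Pharma AG (R1): 44% × 74% × 26% = 8.4656% of Highfield Realty LP.
Aggregating (R2): 4.7775% + 4.0176% + 8.4656% = 17.2607%.
17.2607% falls short of the 20% threshold by 2.7393 percentage points.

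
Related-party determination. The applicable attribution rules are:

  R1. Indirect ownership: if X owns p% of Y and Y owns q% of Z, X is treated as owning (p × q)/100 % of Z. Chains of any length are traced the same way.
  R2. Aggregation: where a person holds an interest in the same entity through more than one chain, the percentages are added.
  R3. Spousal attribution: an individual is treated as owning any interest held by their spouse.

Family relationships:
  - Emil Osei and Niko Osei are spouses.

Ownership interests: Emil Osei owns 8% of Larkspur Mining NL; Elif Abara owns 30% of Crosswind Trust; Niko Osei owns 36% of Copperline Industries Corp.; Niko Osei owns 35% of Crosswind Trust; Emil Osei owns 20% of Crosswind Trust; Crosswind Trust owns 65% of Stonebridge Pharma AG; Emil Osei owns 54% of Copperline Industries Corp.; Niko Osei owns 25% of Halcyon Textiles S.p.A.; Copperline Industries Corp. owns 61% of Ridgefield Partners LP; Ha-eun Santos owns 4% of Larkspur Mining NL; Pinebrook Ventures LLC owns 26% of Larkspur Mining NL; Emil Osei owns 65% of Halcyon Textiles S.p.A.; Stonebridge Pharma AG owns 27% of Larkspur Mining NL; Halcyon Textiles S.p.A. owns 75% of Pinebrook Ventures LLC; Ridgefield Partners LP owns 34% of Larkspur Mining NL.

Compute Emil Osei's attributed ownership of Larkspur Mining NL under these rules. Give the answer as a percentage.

By spousal attribution (R3), Emil Osei is treated as also owning Niko Osei's interest in Copperline Industries Corp, giving 54% + 36% = 90%.
By spousal attribution (R3), Emil Osei is treated as also owning Niko Osei's interest in Halcyon Textiles S.p.A, giving 65% + 25% = 90%.
By spousal attribution (R3), Emil Osei is treated as also owning Niko Osei's interest in Crosswind Trust, giving 20% + 35% = 55%.
Chain via Copperline Industries Corp. → Ridgefield Partners LP (R1): 90% × 61% × 34% = 18.666% of Larkspur Mining NL.
Chain via Halcyon Textiles S.p.A. → Pinebrook Ventures LLC (R1): 90% × 75% × 26% = 17.55% of Larkspur Mining NL.
Chain via Crosswind Trust → Stonebridge Pharma AG (R1): 55% × 65% × 27% = 9.6525% of Larkspur Mining NL.
Direct interest in Larkspur Mining NL: 8%.
Aggregating (R2): 18.666% + 17.55% + 9.6525% + 8% = 53.8685%.

53.8685%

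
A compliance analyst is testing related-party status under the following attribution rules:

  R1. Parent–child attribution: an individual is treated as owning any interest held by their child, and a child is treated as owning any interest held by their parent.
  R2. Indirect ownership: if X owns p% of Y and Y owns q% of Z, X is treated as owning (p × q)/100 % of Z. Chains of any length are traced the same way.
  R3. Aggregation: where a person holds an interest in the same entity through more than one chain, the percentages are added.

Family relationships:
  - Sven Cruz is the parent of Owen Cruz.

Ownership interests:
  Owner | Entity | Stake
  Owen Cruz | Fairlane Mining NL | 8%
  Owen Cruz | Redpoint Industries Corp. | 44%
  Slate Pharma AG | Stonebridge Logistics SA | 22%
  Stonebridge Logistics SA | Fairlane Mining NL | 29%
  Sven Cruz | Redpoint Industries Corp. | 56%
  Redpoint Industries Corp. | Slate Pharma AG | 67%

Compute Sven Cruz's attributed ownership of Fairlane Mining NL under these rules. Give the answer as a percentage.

By parent–child attribution (R1), Sven Cruz is treated as also owning Owen Cruz's interest in Redpoint Industries Corp, giving 56% + 44% = 100%.
By parent–child attribution (R1), Sven Cruz is treated as owning Owen Cruz's 8% interest in Fairlane Mining NL.
Chain via Redpoint Industries Corp. → Slate Pharma AG → Stonebridge Logistics SA (R2): 100% × 67% × 22% × 29% = 4.2746% of Fairlane Mining NL.
Direct interest in Fairlane Mining NL: 8%.
Aggregating (R3): 4.2746% + 8% = 12.2746%.

12.2746%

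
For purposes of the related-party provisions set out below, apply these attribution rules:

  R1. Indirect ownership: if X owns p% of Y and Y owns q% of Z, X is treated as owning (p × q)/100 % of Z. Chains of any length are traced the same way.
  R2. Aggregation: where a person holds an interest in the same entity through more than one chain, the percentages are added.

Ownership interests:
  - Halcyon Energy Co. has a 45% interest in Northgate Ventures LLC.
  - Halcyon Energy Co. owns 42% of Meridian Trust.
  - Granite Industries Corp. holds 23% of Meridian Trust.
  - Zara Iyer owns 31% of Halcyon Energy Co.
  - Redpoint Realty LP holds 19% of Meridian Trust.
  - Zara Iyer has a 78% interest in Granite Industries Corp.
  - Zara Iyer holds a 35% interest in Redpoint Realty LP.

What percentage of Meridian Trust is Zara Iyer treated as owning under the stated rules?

Chain via Redpoint Realty LP (R1): 35% × 19% = 6.65% of Meridian Trust.
Chain via Halcyon Energy Co. (R1): 31% × 42% = 13.02% of Meridian Trust.
Chain via Granite Industries Corp. (R1): 78% × 23% = 17.94% of Meridian Trust.
Aggregating (R2): 6.65% + 13.02% + 17.94% = 37.61%.

37.61%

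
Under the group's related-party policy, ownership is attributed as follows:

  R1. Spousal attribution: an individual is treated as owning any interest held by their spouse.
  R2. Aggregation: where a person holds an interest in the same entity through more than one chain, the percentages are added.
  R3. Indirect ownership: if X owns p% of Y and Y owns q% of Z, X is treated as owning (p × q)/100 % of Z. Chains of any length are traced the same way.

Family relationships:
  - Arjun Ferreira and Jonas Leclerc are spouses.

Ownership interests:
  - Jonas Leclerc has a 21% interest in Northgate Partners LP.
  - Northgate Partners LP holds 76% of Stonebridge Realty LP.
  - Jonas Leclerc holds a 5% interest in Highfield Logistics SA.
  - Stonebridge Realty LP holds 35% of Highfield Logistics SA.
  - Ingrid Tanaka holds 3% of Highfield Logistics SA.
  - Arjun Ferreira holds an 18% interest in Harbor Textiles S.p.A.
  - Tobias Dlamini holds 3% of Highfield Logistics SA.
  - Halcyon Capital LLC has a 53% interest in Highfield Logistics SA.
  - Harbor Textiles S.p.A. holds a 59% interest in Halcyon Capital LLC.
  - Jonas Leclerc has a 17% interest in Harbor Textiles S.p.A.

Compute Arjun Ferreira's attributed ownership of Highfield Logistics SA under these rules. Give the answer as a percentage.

By spousal attribution (R1), Arjun Ferreira is treated as also owning Jonas Leclerc's interest in Harbor Textiles S.p.A, giving 18% + 17% = 35%.
By spousal attribution (R1), Arjun Ferreira is treated as owning Jonas Leclerc's 21% interest in Northgate Partners LP.
By spousal attribution (R1), Arjun Ferreira is treated as owning Jonas Leclerc's 5% interest in Highfield Logistics SA.
Chain via Harbor Textiles S.p.A. → Halcyon Capital LLC (R3): 35% × 59% × 53% = 10.9445% of Highfield Logistics SA.
Chain via Northgate Partners LP → Stonebridge Realty LP (R3): 21% × 76% × 35% = 5.586% of Highfield Logistics SA.
Direct interest in Highfield Logistics SA: 5%.
Aggregating (R2): 10.9445% + 5.586% + 5% = 21.5305%.

21.5305%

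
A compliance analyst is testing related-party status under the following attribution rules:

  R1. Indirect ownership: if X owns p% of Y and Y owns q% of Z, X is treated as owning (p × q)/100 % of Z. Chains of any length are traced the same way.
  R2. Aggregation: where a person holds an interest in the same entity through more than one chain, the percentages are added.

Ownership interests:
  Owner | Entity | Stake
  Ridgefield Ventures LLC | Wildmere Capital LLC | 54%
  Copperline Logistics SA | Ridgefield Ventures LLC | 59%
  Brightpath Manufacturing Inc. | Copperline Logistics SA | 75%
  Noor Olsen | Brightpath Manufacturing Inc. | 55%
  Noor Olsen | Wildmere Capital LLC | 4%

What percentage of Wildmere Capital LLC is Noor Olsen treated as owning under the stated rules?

17.14225%

Chain via Brightpath Manufacturing Inc. → Copperline Logistics SA → Ridgefield Ventures LLC (R1): 55% × 75% × 59% × 54% = 13.14225% of Wildmere Capital LLC.
Direct interest in Wildmere Capital LLC: 4%.
Aggregating (R2): 13.14225% + 4% = 17.14225%.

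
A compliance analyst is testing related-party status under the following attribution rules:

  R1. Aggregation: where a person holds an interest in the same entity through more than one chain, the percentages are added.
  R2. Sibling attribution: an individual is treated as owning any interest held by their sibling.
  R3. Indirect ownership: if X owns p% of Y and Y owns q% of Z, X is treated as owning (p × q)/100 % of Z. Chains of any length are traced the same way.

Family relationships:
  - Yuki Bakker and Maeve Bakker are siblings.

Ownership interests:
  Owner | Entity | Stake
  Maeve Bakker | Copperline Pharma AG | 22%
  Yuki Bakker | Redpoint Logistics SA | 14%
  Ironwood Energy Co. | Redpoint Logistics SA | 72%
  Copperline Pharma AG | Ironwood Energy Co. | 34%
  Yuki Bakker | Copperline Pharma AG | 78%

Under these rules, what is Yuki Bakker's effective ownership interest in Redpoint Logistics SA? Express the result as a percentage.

By sibling attribution (R2), Yuki Bakker is treated as also owning Maeve Bakker's interest in Copperline Pharma AG, giving 78% + 22% = 100%.
Chain via Copperline Pharma AG → Ironwood Energy Co. (R3): 100% × 34% × 72% = 24.48% of Redpoint Logistics SA.
Direct interest in Redpoint Logistics SA: 14%.
Aggregating (R1): 24.48% + 14% = 38.48%.

38.48%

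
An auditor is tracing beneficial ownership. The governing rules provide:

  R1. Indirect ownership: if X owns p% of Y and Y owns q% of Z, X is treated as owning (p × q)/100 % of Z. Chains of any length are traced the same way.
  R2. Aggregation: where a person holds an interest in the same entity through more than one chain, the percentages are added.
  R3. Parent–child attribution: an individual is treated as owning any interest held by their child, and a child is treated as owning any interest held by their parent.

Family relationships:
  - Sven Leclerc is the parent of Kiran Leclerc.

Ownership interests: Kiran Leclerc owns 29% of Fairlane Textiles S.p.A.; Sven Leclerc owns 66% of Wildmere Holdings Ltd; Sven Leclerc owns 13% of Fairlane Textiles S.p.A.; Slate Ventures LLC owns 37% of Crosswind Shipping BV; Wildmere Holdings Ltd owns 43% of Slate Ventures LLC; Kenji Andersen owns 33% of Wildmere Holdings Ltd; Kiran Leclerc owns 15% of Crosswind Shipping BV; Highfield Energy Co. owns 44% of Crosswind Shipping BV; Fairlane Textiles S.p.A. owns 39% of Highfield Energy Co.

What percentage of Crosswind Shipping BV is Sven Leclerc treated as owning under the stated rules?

32.7078%

By parent–child attribution (R3), Sven Leclerc is treated as also owning Kiran Leclerc's interest in Fairlane Textiles S.p.A, giving 13% + 29% = 42%.
By parent–child attribution (R3), Sven Leclerc is treated as owning Kiran Leclerc's 15% interest in Crosswind Shipping BV.
Chain via Wildmere Holdings Ltd → Slate Ventures LLC (R1): 66% × 43% × 37% = 10.5006% of Crosswind Shipping BV.
Chain via Fairlane Textiles S.p.A. → Highfield Energy Co. (R1): 42% × 39% × 44% = 7.2072% of Crosswind Shipping BV.
Direct interest in Crosswind Shipping BV: 15%.
Aggregating (R2): 10.5006% + 7.2072% + 15% = 32.7078%.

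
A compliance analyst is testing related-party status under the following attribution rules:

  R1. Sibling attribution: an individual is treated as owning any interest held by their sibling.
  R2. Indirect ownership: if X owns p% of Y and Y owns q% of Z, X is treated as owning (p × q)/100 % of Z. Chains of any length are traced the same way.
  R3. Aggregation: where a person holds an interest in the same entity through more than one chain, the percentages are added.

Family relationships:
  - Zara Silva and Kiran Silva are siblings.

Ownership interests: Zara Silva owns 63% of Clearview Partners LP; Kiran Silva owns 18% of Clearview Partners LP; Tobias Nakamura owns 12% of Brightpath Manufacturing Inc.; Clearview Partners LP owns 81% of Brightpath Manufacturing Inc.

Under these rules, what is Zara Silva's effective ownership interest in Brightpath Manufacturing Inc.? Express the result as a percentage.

65.61%

By sibling attribution (R1), Zara Silva is treated as also owning Kiran Silva's interest in Clearview Partners LP, giving 63% + 18% = 81%.
Chain via Clearview Partners LP (R2): 81% × 81% = 65.61% of Brightpath Manufacturing Inc.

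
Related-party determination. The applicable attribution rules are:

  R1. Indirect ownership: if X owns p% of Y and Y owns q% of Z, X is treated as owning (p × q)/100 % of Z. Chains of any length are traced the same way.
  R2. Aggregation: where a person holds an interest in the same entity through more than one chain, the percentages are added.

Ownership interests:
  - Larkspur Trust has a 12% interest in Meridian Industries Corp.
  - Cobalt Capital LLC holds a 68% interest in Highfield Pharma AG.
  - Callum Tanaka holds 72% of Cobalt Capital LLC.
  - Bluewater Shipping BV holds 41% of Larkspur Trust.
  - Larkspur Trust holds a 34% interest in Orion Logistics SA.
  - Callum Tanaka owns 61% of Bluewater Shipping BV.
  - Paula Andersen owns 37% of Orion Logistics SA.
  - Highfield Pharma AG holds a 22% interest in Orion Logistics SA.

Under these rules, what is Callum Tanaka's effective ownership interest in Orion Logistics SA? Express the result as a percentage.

19.2746%

Chain via Bluewater Shipping BV → Larkspur Trust (R1): 61% × 41% × 34% = 8.5034% of Orion Logistics SA.
Chain via Cobalt Capital LLC → Highfield Pharma AG (R1): 72% × 68% × 22% = 10.7712% of Orion Logistics SA.
Aggregating (R2): 8.5034% + 10.7712% = 19.2746%.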